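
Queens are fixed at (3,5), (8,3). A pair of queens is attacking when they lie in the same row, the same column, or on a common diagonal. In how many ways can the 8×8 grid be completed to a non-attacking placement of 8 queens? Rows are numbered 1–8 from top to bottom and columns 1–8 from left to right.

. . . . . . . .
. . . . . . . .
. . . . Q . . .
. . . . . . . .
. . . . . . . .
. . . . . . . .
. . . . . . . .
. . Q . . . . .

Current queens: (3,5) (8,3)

Branch on row 1: col 1 → 1; col 2 → 1; col 4 → 0; col 6 → 0; col 8 → 0.
Sum: 1 + 1 + 0 + 0 + 0 = 2.

2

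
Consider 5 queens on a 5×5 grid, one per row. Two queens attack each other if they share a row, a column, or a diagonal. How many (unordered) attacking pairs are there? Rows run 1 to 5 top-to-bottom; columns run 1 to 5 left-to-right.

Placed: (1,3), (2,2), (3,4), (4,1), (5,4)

2

Same column: (3,4)–(5,4) (column 4).
Same diagonal: (1,3)–(2,2) (|1−2| = |3−2| = 1).
Total attacking pairs: 2.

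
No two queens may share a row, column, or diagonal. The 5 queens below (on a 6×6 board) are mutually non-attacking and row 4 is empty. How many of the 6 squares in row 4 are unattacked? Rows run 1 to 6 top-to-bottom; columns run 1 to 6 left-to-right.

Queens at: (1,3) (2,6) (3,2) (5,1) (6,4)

1

(1,3) attacks row 4 at column 3 and diagonals 6.
(2,6) attacks row 4 at column 6 and diagonals 4.
(3,2) attacks row 4 at column 2 and diagonals 1, 3.
(5,1) attacks row 4 at column 1 and diagonals 2.
(6,4) attacks row 4 at column 4 and diagonals 2, 6.
Attacked columns: {1, 2, 3, 4, 6}. Safe: {5}.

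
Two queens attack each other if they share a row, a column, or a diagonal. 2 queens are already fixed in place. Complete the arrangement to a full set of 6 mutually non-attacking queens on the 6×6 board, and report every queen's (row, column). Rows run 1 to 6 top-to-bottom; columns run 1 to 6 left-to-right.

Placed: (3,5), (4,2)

Row 1: attacked by (3,5)→{3,5}; (4,2)→{2,5}. Safe: 1, 4, 6. Place at column 4.
Row 2: attacked by (1,4)→{3,4,5}; (3,5)→{4,5,6}; (4,2)→{2,4}. Safe: 1. Place at column 1.
Row 5: attacked by (1,4)→{4}; (2,1)→{1,4}; (3,5)→{3,5}; (4,2)→{1,2,3}. Safe: 6. Place at column 6.
Row 6: attacked by (1,4)→{4}; (2,1)→{1,5}; (3,5)→{2,5}; (4,2)→{2,4}; (5,6)→{5,6}. Safe: 3. Place at column 3.
Columns [4, 1, 5, 2, 6, 3], r−c [-3, 1, -2, 2, -1, 3], r+c [5, 3, 8, 6, 11, 9] are all distinct, so no two queens attack.

(1,4) (2,1) (3,5) (4,2) (5,6) (6,3)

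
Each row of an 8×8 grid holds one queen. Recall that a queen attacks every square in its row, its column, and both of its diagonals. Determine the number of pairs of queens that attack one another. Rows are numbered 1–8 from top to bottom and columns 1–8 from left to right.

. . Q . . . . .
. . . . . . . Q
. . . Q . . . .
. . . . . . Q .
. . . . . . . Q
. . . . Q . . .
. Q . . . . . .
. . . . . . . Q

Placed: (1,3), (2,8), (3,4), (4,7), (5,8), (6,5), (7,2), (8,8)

5

Same column: (2,8)–(5,8) (column 8); (2,8)–(8,8) (column 8); (5,8)–(8,8) (column 8).
Same diagonal: (4,7)–(5,8) (|4−5| = |7−8| = 1); (4,7)–(6,5) (|4−6| = |7−5| = 2).
Total attacking pairs: 5.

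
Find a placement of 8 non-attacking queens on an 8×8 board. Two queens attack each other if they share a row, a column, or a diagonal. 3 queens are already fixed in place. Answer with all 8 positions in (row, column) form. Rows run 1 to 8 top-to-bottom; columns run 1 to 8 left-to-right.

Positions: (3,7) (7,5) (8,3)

(1,6) (2,2) (3,7) (4,1) (5,4) (6,8) (7,5) (8,3)

Row 1: attacked by (3,7)→{5,7}; (7,5)→{5}; (8,3)→{3}. Safe: 1, 2, 4, 6, 8. Place at column 6.
Row 2: attacked by (1,6)→{5,6,7}; (3,7)→{6,7,8}; (7,5)→{5}; (8,3)→{3}. Safe: 1, 2, 4. Place at column 2.
Row 4: attacked by (1,6)→{3,6}; (2,2)→{2,4}; (3,7)→{6,7,8}; (7,5)→{2,5,8}; (8,3)→{3,7}. Safe: 1. Place at column 1.
Row 5: attacked by (1,6)→{2,6}; (2,2)→{2,5}; (3,7)→{5,7}; (4,1)→{1,2}; (7,5)→{3,5,7}; (8,3)→{3,6}. Safe: 4, 8. Place at column 4.
Row 6: attacked by (1,6)→{1,6}; (2,2)→{2,6}; (3,7)→{4,7}; (4,1)→{1,3}; (5,4)→{3,4,5}; (7,5)→{4,5,6}; (8,3)→{1,3,5}. Safe: 8. Place at column 8.
Columns [6, 2, 7, 1, 4, 8, 5, 3], r−c [-5, 0, -4, 3, 1, -2, 2, 5], r+c [7, 4, 10, 5, 9, 14, 12, 11] are all distinct, so no two queens attack.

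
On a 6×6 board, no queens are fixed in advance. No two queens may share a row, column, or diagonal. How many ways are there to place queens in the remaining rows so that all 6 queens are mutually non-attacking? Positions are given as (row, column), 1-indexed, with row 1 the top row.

Branch on row 1: col 1 → 0; col 2 → 1; col 3 → 1; col 4 → 1; col 5 → 1; col 6 → 0.
Sum: 0 + 1 + 1 + 1 + 1 + 0 = 4.
(This is the classic 6-queens count.)

4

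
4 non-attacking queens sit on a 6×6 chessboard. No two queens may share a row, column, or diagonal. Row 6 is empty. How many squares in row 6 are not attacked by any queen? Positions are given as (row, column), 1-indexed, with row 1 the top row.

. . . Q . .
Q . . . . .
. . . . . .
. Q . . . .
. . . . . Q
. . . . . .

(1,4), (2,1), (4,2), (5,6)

1

(1,4) attacks row 6 at column 4.
(2,1) attacks row 6 at column 1 and diagonals 5.
(4,2) attacks row 6 at column 2 and diagonals 4.
(5,6) attacks row 6 at column 6 and diagonals 5.
Attacked columns: {1, 2, 4, 5, 6}. Safe: {3}.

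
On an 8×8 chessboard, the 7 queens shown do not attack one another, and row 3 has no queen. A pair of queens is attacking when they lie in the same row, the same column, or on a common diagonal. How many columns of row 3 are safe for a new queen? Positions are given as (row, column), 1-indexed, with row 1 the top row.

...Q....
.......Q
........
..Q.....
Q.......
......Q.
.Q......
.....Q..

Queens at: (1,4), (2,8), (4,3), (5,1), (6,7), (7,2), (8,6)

1

(1,4) attacks row 3 at column 4 and diagonals 2, 6.
(2,8) attacks row 3 at column 8 and diagonals 7.
(4,3) attacks row 3 at column 3 and diagonals 2, 4.
(5,1) attacks row 3 at column 1 and diagonals 3.
(6,7) attacks row 3 at column 7 and diagonals 4.
(7,2) attacks row 3 at column 2 and diagonals 6.
(8,6) attacks row 3 at column 6 and diagonals 1.
Attacked columns: {1, 2, 3, 4, 6, 7, 8}. Safe: {5}.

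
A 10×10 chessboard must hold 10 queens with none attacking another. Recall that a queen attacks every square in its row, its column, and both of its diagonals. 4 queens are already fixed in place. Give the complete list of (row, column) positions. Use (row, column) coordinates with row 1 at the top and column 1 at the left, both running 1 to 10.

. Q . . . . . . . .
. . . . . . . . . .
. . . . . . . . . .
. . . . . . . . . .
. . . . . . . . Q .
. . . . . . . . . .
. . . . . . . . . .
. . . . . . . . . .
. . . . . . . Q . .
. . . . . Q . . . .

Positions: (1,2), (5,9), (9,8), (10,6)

Row 2: attacked by (1,2)→{1,2,3}; (5,9)→{6,9}; (9,8)→{1,8}; (10,6)→{6}. Safe: 4, 5, 7, 10. Place at column 10.
Row 3: attacked by (1,2)→{2,4}; (2,10)→{9,10}; (5,9)→{7,9}; (9,8)→{2,8}; (10,6)→{6}. Safe: 1, 3, 5. Place at column 3.
Row 4: attacked by (1,2)→{2,5}; (2,10)→{8,10}; (3,3)→{2,3,4}; (5,9)→{8,9,10}; (9,8)→{3,8}; (10,6)→{6}. Safe: 1, 7. Place at column 7.
Row 6: attacked by (1,2)→{2,7}; (2,10)→{6,10}; (3,3)→{3,6}; (4,7)→{5,7,9}; (5,9)→{8,9,10}; (9,8)→{5,8}; (10,6)→{2,6,10}. Safe: 1, 4. Place at column 4.
Row 7: attacked by (1,2)→{2,8}; (2,10)→{5,10}; (3,3)→{3,7}; (4,7)→{4,7,10}; (5,9)→{7,9}; (6,4)→{3,4,5}; (9,8)→{6,8,10}; (10,6)→{3,6,9}. Safe: 1. Place at column 1.
Row 8: attacked by (1,2)→{2,9}; (2,10)→{4,10}; (3,3)→{3,8}; (4,7)→{3,7}; (5,9)→{6,9}; (6,4)→{2,4,6}; (7,1)→{1,2}; (9,8)→{7,8,9}; (10,6)→{4,6,8}. Safe: 5. Place at column 5.
Columns [2, 10, 3, 7, 9, 4, 1, 5, 8, 6], r−c [-1, -8, 0, -3, -4, 2, 6, 3, 1, 4], r+c [3, 12, 6, 11, 14, 10, 8, 13, 17, 16] are all distinct, so no two queens attack.

(1,2) (2,10) (3,3) (4,7) (5,9) (6,4) (7,1) (8,5) (9,8) (10,6)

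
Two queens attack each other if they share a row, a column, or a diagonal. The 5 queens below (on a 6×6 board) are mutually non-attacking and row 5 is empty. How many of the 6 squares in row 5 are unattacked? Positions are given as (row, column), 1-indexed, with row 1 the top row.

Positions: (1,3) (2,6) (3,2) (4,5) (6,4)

(1,3) attacks row 5 at column 3.
(2,6) attacks row 5 at column 6 and diagonals 3.
(3,2) attacks row 5 at column 2 and diagonals 4.
(4,5) attacks row 5 at column 5 and diagonals 4, 6.
(6,4) attacks row 5 at column 4 and diagonals 3, 5.
Attacked columns: {2, 3, 4, 5, 6}. Safe: {1}.

1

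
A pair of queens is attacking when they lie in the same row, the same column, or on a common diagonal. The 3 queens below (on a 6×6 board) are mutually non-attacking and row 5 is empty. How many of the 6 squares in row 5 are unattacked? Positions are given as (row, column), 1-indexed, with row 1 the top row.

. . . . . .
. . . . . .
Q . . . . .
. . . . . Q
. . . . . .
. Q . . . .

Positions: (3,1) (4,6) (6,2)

(3,1) attacks row 5 at column 1 and diagonals 3.
(4,6) attacks row 5 at column 6 and diagonals 5.
(6,2) attacks row 5 at column 2 and diagonals 1, 3.
Attacked columns: {1, 2, 3, 5, 6}. Safe: {4}.

1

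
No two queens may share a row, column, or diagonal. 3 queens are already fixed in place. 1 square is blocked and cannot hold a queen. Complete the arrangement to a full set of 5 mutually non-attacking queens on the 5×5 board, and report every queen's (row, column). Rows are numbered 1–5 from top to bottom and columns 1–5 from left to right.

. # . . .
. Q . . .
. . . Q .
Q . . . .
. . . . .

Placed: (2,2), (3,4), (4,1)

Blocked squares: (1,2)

Row 1: attacked by (2,2)→{1,2,3}; (3,4)→{2,4}; (4,1)→{1,4}. Blocked: 2. Safe: 5. Place at column 5.
Row 5: attacked by (1,5)→{1,5}; (2,2)→{2,5}; (3,4)→{2,4}; (4,1)→{1,2}. Safe: 3. Place at column 3.
Columns [5, 2, 4, 1, 3], r−c [-4, 0, -1, 3, 2], r+c [6, 4, 7, 5, 8] are all distinct, so no two queens attack.

(1,5) (2,2) (3,4) (4,1) (5,3)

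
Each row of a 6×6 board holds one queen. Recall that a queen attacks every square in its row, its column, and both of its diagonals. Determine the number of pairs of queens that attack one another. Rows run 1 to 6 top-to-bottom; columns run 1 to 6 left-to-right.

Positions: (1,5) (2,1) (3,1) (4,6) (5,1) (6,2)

Same column: (2,1)–(3,1) (column 1); (2,1)–(5,1) (column 1); (3,1)–(5,1) (column 1).
Same diagonal: (1,5)–(5,1) (|1−5| = |5−1| = 4); (5,1)–(6,2) (|5−6| = |1−2| = 1).
Total attacking pairs: 5.

5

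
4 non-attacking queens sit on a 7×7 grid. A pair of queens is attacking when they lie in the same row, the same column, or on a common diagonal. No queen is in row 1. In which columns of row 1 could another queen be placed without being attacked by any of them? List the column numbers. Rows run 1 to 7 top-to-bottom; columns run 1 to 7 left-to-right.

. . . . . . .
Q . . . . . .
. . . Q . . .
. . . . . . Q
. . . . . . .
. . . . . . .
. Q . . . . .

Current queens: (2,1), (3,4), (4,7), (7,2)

columns 3, 5

(2,1) attacks row 1 at column 1 and diagonals 2.
(3,4) attacks row 1 at column 4 and diagonals 2, 6.
(4,7) attacks row 1 at column 7 and diagonals 4.
(7,2) attacks row 1 at column 2.
Attacked columns: {1, 2, 4, 6, 7}. Safe: {3, 5}.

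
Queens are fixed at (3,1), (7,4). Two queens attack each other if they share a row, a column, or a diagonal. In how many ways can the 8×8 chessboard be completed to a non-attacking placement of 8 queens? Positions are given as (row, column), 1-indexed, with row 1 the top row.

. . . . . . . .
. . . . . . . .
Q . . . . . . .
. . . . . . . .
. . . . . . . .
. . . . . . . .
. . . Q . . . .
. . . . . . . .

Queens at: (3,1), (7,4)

Branch on row 1: col 2 → 0; col 5 → 2; col 6 → 1; col 7 → 0; col 8 → 0.
Sum: 0 + 2 + 1 + 0 + 0 = 3.

3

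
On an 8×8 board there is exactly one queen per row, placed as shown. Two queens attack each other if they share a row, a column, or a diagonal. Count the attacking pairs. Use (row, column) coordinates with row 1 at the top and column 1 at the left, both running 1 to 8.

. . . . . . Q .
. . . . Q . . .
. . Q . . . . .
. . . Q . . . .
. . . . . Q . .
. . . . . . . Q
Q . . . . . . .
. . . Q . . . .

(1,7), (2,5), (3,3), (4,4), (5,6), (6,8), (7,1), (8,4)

5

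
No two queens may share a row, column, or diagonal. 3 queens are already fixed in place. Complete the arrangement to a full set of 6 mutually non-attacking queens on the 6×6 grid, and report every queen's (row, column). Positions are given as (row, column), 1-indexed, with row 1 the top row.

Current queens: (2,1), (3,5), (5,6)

Row 1: attacked by (2,1)→{1,2}; (3,5)→{3,5}; (5,6)→{2,6}. Safe: 4. Place at column 4.
Row 4: attacked by (1,4)→{1,4}; (2,1)→{1,3}; (3,5)→{4,5,6}; (5,6)→{5,6}. Safe: 2. Place at column 2.
Row 6: attacked by (1,4)→{4}; (2,1)→{1,5}; (3,5)→{2,5}; (4,2)→{2,4}; (5,6)→{5,6}. Safe: 3. Place at column 3.
Columns [4, 1, 5, 2, 6, 3], r−c [-3, 1, -2, 2, -1, 3], r+c [5, 3, 8, 6, 11, 9] are all distinct, so no two queens attack.

(1,4) (2,1) (3,5) (4,2) (5,6) (6,3)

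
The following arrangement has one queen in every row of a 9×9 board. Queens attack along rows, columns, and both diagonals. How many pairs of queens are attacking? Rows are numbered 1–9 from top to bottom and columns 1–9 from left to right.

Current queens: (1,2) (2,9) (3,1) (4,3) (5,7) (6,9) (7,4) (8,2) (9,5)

3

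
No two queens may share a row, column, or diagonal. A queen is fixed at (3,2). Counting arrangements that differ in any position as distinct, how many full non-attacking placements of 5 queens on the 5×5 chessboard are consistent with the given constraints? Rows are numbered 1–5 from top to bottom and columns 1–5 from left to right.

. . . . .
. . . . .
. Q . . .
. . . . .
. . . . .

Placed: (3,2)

2

Branch on row 1: col 1 → 1; col 3 → 1; col 5 → 0.
Sum: 1 + 1 + 0 = 2.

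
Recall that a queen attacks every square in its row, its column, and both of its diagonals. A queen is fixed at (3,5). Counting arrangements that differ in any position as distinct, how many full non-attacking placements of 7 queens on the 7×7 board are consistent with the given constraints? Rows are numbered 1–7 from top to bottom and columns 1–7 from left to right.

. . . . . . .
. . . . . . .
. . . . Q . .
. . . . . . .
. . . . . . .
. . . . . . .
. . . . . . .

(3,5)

6

Branch on row 1: col 1 → 1; col 2 → 1; col 4 → 2; col 6 → 2.
Sum: 1 + 1 + 2 + 2 = 6.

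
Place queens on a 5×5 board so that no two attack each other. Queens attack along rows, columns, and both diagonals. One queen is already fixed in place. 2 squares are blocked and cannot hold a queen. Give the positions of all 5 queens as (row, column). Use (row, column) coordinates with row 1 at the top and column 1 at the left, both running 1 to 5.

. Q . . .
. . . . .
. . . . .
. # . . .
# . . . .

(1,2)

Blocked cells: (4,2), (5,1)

(1,2) (2,5) (3,3) (4,1) (5,4)

Row 2: attacked by (1,2)→{1,2,3}. Safe: 4, 5. Place at column 5.
Row 3: attacked by (1,2)→{2,4}; (2,5)→{4,5}. Safe: 1, 3. Place at column 3.
Row 4: attacked by (1,2)→{2,5}; (2,5)→{3,5}; (3,3)→{2,3,4}. Blocked: 2. Safe: 1. Place at column 1.
Row 5: attacked by (1,2)→{2}; (2,5)→{2,5}; (3,3)→{1,3,5}; (4,1)→{1,2}. Blocked: 1. Safe: 4. Place at column 4.
Columns [2, 5, 3, 1, 4], r−c [-1, -3, 0, 3, 1], r+c [3, 7, 6, 5, 9] are all distinct, so no two queens attack.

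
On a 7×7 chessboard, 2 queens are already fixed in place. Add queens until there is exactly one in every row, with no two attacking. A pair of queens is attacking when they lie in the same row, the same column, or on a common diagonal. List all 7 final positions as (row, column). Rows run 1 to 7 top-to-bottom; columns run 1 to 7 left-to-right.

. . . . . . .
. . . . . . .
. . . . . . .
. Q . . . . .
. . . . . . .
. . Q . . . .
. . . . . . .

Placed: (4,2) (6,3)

Row 1: attacked by (4,2)→{2,5}; (6,3)→{3}. Safe: 1, 4, 6, 7. Place at column 4.
Row 2: attacked by (1,4)→{3,4,5}; (4,2)→{2,4}; (6,3)→{3,7}. Safe: 1, 6. Place at column 1.
Row 3: attacked by (1,4)→{2,4,6}; (2,1)→{1,2}; (4,2)→{1,2,3}; (6,3)→{3,6}. Safe: 5, 7. Place at column 5.
Row 5: attacked by (1,4)→{4}; (2,1)→{1,4}; (3,5)→{3,5,7}; (4,2)→{1,2,3}; (6,3)→{2,3,4}. Safe: 6. Place at column 6.
Row 7: attacked by (1,4)→{4}; (2,1)→{1,6}; (3,5)→{1,5}; (4,2)→{2,5}; (5,6)→{4,6}; (6,3)→{2,3,4}. Safe: 7. Place at column 7.
Columns [4, 1, 5, 2, 6, 3, 7], r−c [-3, 1, -2, 2, -1, 3, 0], r+c [5, 3, 8, 6, 11, 9, 14] are all distinct, so no two queens attack.

(1,4) (2,1) (3,5) (4,2) (5,6) (6,3) (7,7)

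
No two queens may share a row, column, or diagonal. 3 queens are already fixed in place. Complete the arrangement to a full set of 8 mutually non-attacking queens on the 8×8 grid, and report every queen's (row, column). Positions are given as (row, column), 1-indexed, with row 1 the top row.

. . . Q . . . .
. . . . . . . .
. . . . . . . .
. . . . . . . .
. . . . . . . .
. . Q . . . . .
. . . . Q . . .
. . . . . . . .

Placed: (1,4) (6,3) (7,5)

(1,4) (2,2) (3,8) (4,6) (5,1) (6,3) (7,5) (8,7)

Row 2: attacked by (1,4)→{3,4,5}; (6,3)→{3,7}; (7,5)→{5}. Safe: 1, 2, 6, 8. Place at column 2.
Row 3: attacked by (1,4)→{2,4,6}; (2,2)→{1,2,3}; (6,3)→{3,6}; (7,5)→{1,5}. Safe: 7, 8. Place at column 8.
Row 4: attacked by (1,4)→{1,4,7}; (2,2)→{2,4}; (3,8)→{7,8}; (6,3)→{1,3,5}; (7,5)→{2,5,8}. Safe: 6. Place at column 6.
Row 5: attacked by (1,4)→{4,8}; (2,2)→{2,5}; (3,8)→{6,8}; (4,6)→{5,6,7}; (6,3)→{2,3,4}; (7,5)→{3,5,7}. Safe: 1. Place at column 1.
Row 8: attacked by (1,4)→{4}; (2,2)→{2,8}; (3,8)→{3,8}; (4,6)→{2,6}; (5,1)→{1,4}; (6,3)→{1,3,5}; (7,5)→{4,5,6}. Safe: 7. Place at column 7.
Columns [4, 2, 8, 6, 1, 3, 5, 7], r−c [-3, 0, -5, -2, 4, 3, 2, 1], r+c [5, 4, 11, 10, 6, 9, 12, 15] are all distinct, so no two queens attack.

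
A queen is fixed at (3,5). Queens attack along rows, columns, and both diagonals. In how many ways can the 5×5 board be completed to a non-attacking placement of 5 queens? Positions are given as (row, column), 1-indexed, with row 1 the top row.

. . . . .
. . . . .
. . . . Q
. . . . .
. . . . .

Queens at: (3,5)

2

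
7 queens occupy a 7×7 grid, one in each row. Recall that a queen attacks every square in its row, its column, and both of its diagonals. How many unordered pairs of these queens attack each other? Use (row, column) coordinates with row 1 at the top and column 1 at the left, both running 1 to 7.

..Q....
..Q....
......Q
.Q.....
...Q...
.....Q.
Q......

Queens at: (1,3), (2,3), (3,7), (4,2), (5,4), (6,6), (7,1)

1

Same column: (1,3)–(2,3) (column 3).
Total attacking pairs: 1.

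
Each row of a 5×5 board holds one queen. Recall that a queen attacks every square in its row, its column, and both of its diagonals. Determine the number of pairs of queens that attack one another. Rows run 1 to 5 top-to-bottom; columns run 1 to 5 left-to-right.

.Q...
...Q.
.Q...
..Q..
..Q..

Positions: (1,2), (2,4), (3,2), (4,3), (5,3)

Same column: (1,2)–(3,2) (column 2); (4,3)–(5,3) (column 3).
Same diagonal: (3,2)–(4,3) (|3−4| = |2−3| = 1).
Total attacking pairs: 3.

3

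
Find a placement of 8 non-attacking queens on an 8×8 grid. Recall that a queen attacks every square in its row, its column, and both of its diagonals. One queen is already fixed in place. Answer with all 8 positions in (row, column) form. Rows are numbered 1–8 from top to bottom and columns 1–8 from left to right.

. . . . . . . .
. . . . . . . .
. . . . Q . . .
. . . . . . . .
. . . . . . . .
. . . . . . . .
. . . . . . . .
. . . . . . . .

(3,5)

(1,2) (2,7) (3,5) (4,8) (5,1) (6,4) (7,6) (8,3)

Row 1: attacked by (3,5)→{3,5,7}. Safe: 1, 2, 4, 6, 8. Place at column 2.
Row 2: attacked by (1,2)→{1,2,3}; (3,5)→{4,5,6}. Safe: 7, 8. Place at column 7.
Row 4: attacked by (1,2)→{2,5}; (2,7)→{5,7}; (3,5)→{4,5,6}. Safe: 1, 3, 8. Place at column 8.
Row 5: attacked by (1,2)→{2,6}; (2,7)→{4,7}; (3,5)→{3,5,7}; (4,8)→{7,8}. Safe: 1. Place at column 1.
Row 6: attacked by (1,2)→{2,7}; (2,7)→{3,7}; (3,5)→{2,5,8}; (4,8)→{6,8}; (5,1)→{1,2}. Safe: 4. Place at column 4.
Row 7: attacked by (1,2)→{2,8}; (2,7)→{2,7}; (3,5)→{1,5}; (4,8)→{5,8}; (5,1)→{1,3}; (6,4)→{3,4,5}. Safe: 6. Place at column 6.
Row 8: attacked by (1,2)→{2}; (2,7)→{1,7}; (3,5)→{5}; (4,8)→{4,8}; (5,1)→{1,4}; (6,4)→{2,4,6}; (7,6)→{5,6,7}. Safe: 3. Place at column 3.
Columns [2, 7, 5, 8, 1, 4, 6, 3], r−c [-1, -5, -2, -4, 4, 2, 1, 5], r+c [3, 9, 8, 12, 6, 10, 13, 11] are all distinct, so no two queens attack.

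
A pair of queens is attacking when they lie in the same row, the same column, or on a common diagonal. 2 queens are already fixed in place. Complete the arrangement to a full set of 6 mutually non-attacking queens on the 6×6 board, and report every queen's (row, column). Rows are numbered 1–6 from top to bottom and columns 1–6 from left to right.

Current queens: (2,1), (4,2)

Row 1: attacked by (2,1)→{1,2}; (4,2)→{2,5}. Safe: 3, 4, 6. Place at column 4.
Row 3: attacked by (1,4)→{2,4,6}; (2,1)→{1,2}; (4,2)→{1,2,3}. Safe: 5. Place at column 5.
Row 5: attacked by (1,4)→{4}; (2,1)→{1,4}; (3,5)→{3,5}; (4,2)→{1,2,3}. Safe: 6. Place at column 6.
Row 6: attacked by (1,4)→{4}; (2,1)→{1,5}; (3,5)→{2,5}; (4,2)→{2,4}; (5,6)→{5,6}. Safe: 3. Place at column 3.
Columns [4, 1, 5, 2, 6, 3], r−c [-3, 1, -2, 2, -1, 3], r+c [5, 3, 8, 6, 11, 9] are all distinct, so no two queens attack.

(1,4) (2,1) (3,5) (4,2) (5,6) (6,3)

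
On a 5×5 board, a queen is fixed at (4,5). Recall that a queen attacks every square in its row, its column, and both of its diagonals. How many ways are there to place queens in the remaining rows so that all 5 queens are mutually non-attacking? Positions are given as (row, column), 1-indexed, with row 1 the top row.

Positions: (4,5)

2

Branch on row 1: col 1 → 1; col 3 → 0; col 4 → 1.
Sum: 1 + 0 + 1 = 2.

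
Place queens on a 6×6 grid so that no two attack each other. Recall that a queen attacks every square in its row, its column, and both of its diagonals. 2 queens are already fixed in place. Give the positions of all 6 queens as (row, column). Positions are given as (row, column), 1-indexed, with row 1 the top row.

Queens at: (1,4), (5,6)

Row 2: attacked by (1,4)→{3,4,5}; (5,6)→{3,6}. Safe: 1, 2. Place at column 1.
Row 3: attacked by (1,4)→{2,4,6}; (2,1)→{1,2}; (5,6)→{4,6}. Safe: 3, 5. Place at column 5.
Row 4: attacked by (1,4)→{1,4}; (2,1)→{1,3}; (3,5)→{4,5,6}; (5,6)→{5,6}. Safe: 2. Place at column 2.
Row 6: attacked by (1,4)→{4}; (2,1)→{1,5}; (3,5)→{2,5}; (4,2)→{2,4}; (5,6)→{5,6}. Safe: 3. Place at column 3.
Columns [4, 1, 5, 2, 6, 3], r−c [-3, 1, -2, 2, -1, 3], r+c [5, 3, 8, 6, 11, 9] are all distinct, so no two queens attack.

(1,4) (2,1) (3,5) (4,2) (5,6) (6,3)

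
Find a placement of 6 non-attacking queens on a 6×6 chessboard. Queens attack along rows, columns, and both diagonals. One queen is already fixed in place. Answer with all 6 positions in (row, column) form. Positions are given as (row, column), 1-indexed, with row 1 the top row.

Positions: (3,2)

Row 1: attacked by (3,2)→{2,4}. Safe: 1, 3, 5, 6. Place at column 3.
Row 2: attacked by (1,3)→{2,3,4}; (3,2)→{1,2,3}. Safe: 5, 6. Place at column 6.
Row 4: attacked by (1,3)→{3,6}; (2,6)→{4,6}; (3,2)→{1,2,3}. Safe: 5. Place at column 5.
Row 5: attacked by (1,3)→{3}; (2,6)→{3,6}; (3,2)→{2,4}; (4,5)→{4,5,6}. Safe: 1. Place at column 1.
Row 6: attacked by (1,3)→{3}; (2,6)→{2,6}; (3,2)→{2,5}; (4,5)→{3,5}; (5,1)→{1,2}. Safe: 4. Place at column 4.
Columns [3, 6, 2, 5, 1, 4], r−c [-2, -4, 1, -1, 4, 2], r+c [4, 8, 5, 9, 6, 10] are all distinct, so no two queens attack.

(1,3) (2,6) (3,2) (4,5) (5,1) (6,4)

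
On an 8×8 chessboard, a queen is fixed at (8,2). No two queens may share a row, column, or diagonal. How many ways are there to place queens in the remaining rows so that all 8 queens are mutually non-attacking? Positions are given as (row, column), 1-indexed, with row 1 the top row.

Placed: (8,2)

8

Branch on row 1: col 1 → 0; col 3 → 2; col 4 → 3; col 5 → 3; col 6 → 0; col 7 → 0; col 8 → 0.
Sum: 0 + 2 + 3 + 3 + 0 + 0 + 0 = 8.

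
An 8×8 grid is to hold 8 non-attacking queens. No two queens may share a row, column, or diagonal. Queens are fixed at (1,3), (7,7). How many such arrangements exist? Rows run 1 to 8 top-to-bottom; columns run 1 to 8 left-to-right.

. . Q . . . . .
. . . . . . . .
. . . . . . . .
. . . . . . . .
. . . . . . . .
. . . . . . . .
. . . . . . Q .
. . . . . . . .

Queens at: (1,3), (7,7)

5

Branch on row 2: col 1 → 0; col 5 → 1; col 6 → 4; col 8 → 0.
Sum: 0 + 1 + 4 + 0 = 5.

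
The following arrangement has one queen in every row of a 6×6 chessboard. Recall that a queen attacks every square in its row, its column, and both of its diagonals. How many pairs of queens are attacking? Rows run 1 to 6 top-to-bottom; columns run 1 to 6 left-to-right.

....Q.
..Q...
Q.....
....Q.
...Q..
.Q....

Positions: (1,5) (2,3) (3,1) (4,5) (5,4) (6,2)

3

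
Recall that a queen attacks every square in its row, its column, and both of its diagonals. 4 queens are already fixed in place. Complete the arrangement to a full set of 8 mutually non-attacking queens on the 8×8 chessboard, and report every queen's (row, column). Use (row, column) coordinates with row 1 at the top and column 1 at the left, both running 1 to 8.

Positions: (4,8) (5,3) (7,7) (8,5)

(1,2) (2,4) (3,6) (4,8) (5,3) (6,1) (7,7) (8,5)

Row 1: attacked by (4,8)→{5,8}; (5,3)→{3,7}; (7,7)→{1,7}; (8,5)→{5}. Safe: 2, 4, 6. Place at column 2.
Row 2: attacked by (1,2)→{1,2,3}; (4,8)→{6,8}; (5,3)→{3,6}; (7,7)→{2,7}; (8,5)→{5}. Safe: 4. Place at column 4.
Row 3: attacked by (1,2)→{2,4}; (2,4)→{3,4,5}; (4,8)→{7,8}; (5,3)→{1,3,5}; (7,7)→{3,7}; (8,5)→{5}. Safe: 6. Place at column 6.
Row 6: attacked by (1,2)→{2,7}; (2,4)→{4,8}; (3,6)→{3,6}; (4,8)→{6,8}; (5,3)→{2,3,4}; (7,7)→{6,7,8}; (8,5)→{3,5,7}. Safe: 1. Place at column 1.
Columns [2, 4, 6, 8, 3, 1, 7, 5], r−c [-1, -2, -3, -4, 2, 5, 0, 3], r+c [3, 6, 9, 12, 8, 7, 14, 13] are all distinct, so no two queens attack.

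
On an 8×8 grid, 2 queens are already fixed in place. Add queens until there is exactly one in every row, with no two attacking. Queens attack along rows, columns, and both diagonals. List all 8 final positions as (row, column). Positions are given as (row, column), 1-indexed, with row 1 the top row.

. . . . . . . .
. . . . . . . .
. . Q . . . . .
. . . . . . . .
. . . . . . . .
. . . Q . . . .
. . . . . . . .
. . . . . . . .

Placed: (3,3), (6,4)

(1,7) (2,1) (3,3) (4,8) (5,6) (6,4) (7,2) (8,5)

Row 1: attacked by (3,3)→{1,3,5}; (6,4)→{4}. Safe: 2, 6, 7, 8. Place at column 7.
Row 2: attacked by (1,7)→{6,7,8}; (3,3)→{2,3,4}; (6,4)→{4,8}. Safe: 1, 5. Place at column 1.
Row 4: attacked by (1,7)→{4,7}; (2,1)→{1,3}; (3,3)→{2,3,4}; (6,4)→{2,4,6}. Safe: 5, 8. Place at column 8.
Row 5: attacked by (1,7)→{3,7}; (2,1)→{1,4}; (3,3)→{1,3,5}; (4,8)→{7,8}; (6,4)→{3,4,5}. Safe: 2, 6. Place at column 6.
Row 7: attacked by (1,7)→{1,7}; (2,1)→{1,6}; (3,3)→{3,7}; (4,8)→{5,8}; (5,6)→{4,6,8}; (6,4)→{3,4,5}. Safe: 2. Place at column 2.
Row 8: attacked by (1,7)→{7}; (2,1)→{1,7}; (3,3)→{3,8}; (4,8)→{4,8}; (5,6)→{3,6}; (6,4)→{2,4,6}; (7,2)→{1,2,3}. Safe: 5. Place at column 5.
Columns [7, 1, 3, 8, 6, 4, 2, 5], r−c [-6, 1, 0, -4, -1, 2, 5, 3], r+c [8, 3, 6, 12, 11, 10, 9, 13] are all distinct, so no two queens attack.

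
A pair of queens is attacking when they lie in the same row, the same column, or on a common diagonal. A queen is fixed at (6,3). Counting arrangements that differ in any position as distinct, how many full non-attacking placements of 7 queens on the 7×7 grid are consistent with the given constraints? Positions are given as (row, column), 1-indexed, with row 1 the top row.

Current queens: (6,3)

6

Branch on row 1: col 1 → 0; col 2 → 3; col 4 → 1; col 5 → 0; col 6 → 1; col 7 → 1.
Sum: 0 + 3 + 1 + 0 + 1 + 1 = 6.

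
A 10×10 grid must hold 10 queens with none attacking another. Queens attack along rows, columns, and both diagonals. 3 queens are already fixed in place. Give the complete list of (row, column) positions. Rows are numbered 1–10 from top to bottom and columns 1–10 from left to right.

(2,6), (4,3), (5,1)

(1,8) (2,6) (3,9) (4,3) (5,1) (6,4) (7,7) (8,10) (9,2) (10,5)

Row 1: attacked by (2,6)→{5,6,7}; (4,3)→{3,6}; (5,1)→{1,5}. Safe: 2, 4, 8, 9, 10. Place at column 8.
Row 3: attacked by (1,8)→{6,8,10}; (2,6)→{5,6,7}; (4,3)→{2,3,4}; (5,1)→{1,3}. Safe: 9. Place at column 9.
Row 6: attacked by (1,8)→{3,8}; (2,6)→{2,6,10}; (3,9)→{6,9}; (4,3)→{1,3,5}; (5,1)→{1,2}. Safe: 4, 7. Place at column 4.
Row 7: attacked by (1,8)→{2,8}; (2,6)→{1,6}; (3,9)→{5,9}; (4,3)→{3,6}; (5,1)→{1,3}; (6,4)→{3,4,5}. Safe: 7, 10. Place at column 7.
Row 8: attacked by (1,8)→{1,8}; (2,6)→{6}; (3,9)→{4,9}; (4,3)→{3,7}; (5,1)→{1,4}; (6,4)→{2,4,6}; (7,7)→{6,7,8}. Safe: 5, 10. Place at column 10.
Row 9: attacked by (1,8)→{8}; (2,6)→{6}; (3,9)→{3,9}; (4,3)→{3,8}; (5,1)→{1,5}; (6,4)→{1,4,7}; (7,7)→{5,7,9}; (8,10)→{9,10}. Safe: 2. Place at column 2.
Row 10: attacked by (1,8)→{8}; (2,6)→{6}; (3,9)→{2,9}; (4,3)→{3,9}; (5,1)→{1,6}; (6,4)→{4,8}; (7,7)→{4,7,10}; (8,10)→{8,10}; (9,2)→{1,2,3}. Safe: 5. Place at column 5.
Columns [8, 6, 9, 3, 1, 4, 7, 10, 2, 5], r−c [-7, -4, -6, 1, 4, 2, 0, -2, 7, 5], r+c [9, 8, 12, 7, 6, 10, 14, 18, 11, 15] are all distinct, so no two queens attack.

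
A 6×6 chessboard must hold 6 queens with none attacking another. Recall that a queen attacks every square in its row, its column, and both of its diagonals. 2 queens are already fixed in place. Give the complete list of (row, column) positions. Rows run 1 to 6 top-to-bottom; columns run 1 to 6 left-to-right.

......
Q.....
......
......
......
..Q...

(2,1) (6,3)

(1,4) (2,1) (3,5) (4,2) (5,6) (6,3)

Row 1: attacked by (2,1)→{1,2}; (6,3)→{3}. Safe: 4, 5, 6. Place at column 4.
Row 3: attacked by (1,4)→{2,4,6}; (2,1)→{1,2}; (6,3)→{3,6}. Safe: 5. Place at column 5.
Row 4: attacked by (1,4)→{1,4}; (2,1)→{1,3}; (3,5)→{4,5,6}; (6,3)→{1,3,5}. Safe: 2. Place at column 2.
Row 5: attacked by (1,4)→{4}; (2,1)→{1,4}; (3,5)→{3,5}; (4,2)→{1,2,3}; (6,3)→{2,3,4}. Safe: 6. Place at column 6.
Columns [4, 1, 5, 2, 6, 3], r−c [-3, 1, -2, 2, -1, 3], r+c [5, 3, 8, 6, 11, 9] are all distinct, so no two queens attack.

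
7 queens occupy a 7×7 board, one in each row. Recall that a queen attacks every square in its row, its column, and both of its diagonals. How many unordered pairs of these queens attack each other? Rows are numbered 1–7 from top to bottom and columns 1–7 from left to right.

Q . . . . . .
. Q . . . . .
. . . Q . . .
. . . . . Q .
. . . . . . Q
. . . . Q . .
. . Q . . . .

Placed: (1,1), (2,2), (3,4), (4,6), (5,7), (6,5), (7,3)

3

Same diagonal: (1,1)–(2,2) (|1−2| = |1−2| = 1); (4,6)–(5,7) (|4−5| = |6−7| = 1); (4,6)–(7,3) (|4−7| = |6−3| = 3).
Total attacking pairs: 3.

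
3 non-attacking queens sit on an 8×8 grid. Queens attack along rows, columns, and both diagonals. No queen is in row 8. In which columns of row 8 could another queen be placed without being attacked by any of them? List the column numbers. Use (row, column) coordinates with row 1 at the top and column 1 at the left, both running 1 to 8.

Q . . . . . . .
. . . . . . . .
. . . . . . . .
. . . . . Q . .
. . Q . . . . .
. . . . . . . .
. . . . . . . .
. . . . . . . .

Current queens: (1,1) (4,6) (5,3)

(1,1) attacks row 8 at column 1 and diagonals 8.
(4,6) attacks row 8 at column 6 and diagonals 2.
(5,3) attacks row 8 at column 3 and diagonals 6.
Attacked columns: {1, 2, 3, 6, 8}. Safe: {4, 5, 7}.

columns 4, 5, 7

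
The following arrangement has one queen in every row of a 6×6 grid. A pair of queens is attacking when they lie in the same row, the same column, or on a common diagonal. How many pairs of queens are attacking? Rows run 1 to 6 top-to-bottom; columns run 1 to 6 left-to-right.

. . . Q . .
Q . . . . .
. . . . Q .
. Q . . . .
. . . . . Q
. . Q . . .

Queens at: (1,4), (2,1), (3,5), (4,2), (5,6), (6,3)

0

All columns are distinct and no two queens satisfy |Δrow| = |Δcol|, so no pair attacks.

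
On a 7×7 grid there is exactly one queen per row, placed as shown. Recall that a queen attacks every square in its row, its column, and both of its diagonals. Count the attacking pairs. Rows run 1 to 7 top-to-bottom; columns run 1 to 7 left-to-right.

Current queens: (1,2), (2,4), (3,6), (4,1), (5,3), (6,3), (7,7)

Same column: (5,3)–(6,3) (column 3).
Same diagonal: (3,6)–(6,3) (|3−6| = |6−3| = 3); (4,1)–(6,3) (|4−6| = |1−3| = 2).
Total attacking pairs: 3.

3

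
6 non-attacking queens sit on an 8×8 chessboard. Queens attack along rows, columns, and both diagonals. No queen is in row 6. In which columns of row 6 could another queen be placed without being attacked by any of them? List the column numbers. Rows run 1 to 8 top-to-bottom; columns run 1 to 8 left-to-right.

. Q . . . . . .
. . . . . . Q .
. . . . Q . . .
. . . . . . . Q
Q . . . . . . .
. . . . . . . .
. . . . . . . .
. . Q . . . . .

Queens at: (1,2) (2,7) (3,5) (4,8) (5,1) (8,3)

(1,2) attacks row 6 at column 2 and diagonals 7.
(2,7) attacks row 6 at column 7 and diagonals 3.
(3,5) attacks row 6 at column 5 and diagonals 2, 8.
(4,8) attacks row 6 at column 8 and diagonals 6.
(5,1) attacks row 6 at column 1 and diagonals 2.
(8,3) attacks row 6 at column 3 and diagonals 1, 5.
Attacked columns: {1, 2, 3, 5, 6, 7, 8}. Safe: {4}.

columns 4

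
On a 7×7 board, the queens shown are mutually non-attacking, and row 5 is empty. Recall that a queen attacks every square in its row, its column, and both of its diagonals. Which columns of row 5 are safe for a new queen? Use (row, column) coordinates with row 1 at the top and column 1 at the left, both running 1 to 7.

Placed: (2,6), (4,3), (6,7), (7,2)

columns 1, 5

(2,6) attacks row 5 at column 6 and diagonals 3.
(4,3) attacks row 5 at column 3 and diagonals 2, 4.
(6,7) attacks row 5 at column 7 and diagonals 6.
(7,2) attacks row 5 at column 2 and diagonals 4.
Attacked columns: {2, 3, 4, 6, 7}. Safe: {1, 5}.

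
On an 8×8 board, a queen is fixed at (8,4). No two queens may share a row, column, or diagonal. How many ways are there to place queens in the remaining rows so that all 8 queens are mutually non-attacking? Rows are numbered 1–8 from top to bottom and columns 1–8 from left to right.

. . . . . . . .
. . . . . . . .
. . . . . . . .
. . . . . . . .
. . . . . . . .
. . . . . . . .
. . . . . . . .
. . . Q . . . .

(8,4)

18

Branch on row 1: col 1 → 1; col 2 → 3; col 3 → 3; col 5 → 3; col 6 → 4; col 7 → 3; col 8 → 1.
Sum: 1 + 3 + 3 + 3 + 4 + 3 + 1 = 18.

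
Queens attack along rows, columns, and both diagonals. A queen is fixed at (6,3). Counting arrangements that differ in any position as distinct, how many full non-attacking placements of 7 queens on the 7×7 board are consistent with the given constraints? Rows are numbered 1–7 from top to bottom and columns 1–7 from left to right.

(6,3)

6

Branch on row 1: col 1 → 0; col 2 → 3; col 4 → 1; col 5 → 0; col 6 → 1; col 7 → 1.
Sum: 0 + 3 + 1 + 0 + 1 + 1 = 6.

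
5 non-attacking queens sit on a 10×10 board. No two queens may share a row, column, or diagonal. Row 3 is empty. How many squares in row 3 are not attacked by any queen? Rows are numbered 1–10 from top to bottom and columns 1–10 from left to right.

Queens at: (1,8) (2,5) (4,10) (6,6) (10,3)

3

(1,8) attacks row 3 at column 8 and diagonals 6, 10.
(2,5) attacks row 3 at column 5 and diagonals 4, 6.
(4,10) attacks row 3 at column 10 and diagonals 9.
(6,6) attacks row 3 at column 6 and diagonals 3, 9.
(10,3) attacks row 3 at column 3 and diagonals 10.
Attacked columns: {3, 4, 5, 6, 8, 9, 10}. Safe: {1, 2, 7}.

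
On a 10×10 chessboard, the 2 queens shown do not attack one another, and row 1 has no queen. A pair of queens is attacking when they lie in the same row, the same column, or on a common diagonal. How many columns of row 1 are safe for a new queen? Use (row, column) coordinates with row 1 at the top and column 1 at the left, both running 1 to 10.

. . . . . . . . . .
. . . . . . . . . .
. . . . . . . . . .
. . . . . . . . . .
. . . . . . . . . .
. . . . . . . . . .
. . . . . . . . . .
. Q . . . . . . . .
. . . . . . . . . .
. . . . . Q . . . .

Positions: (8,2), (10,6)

(8,2) attacks row 1 at column 2 and diagonals 9.
(10,6) attacks row 1 at column 6.
Attacked columns: {2, 6, 9}. Safe: {1, 3, 4, 5, 7, 8, 10}.

7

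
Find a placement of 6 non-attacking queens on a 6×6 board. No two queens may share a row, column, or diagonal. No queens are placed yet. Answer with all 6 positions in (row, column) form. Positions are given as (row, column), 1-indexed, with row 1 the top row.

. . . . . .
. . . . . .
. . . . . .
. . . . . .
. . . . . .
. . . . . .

(1,2) (2,4) (3,6) (4,1) (5,3) (6,5)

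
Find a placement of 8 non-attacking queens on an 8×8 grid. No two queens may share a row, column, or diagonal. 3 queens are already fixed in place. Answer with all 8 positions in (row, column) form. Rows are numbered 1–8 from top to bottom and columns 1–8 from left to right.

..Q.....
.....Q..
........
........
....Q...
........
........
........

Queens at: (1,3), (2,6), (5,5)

Row 3: attacked by (1,3)→{1,3,5}; (2,6)→{5,6,7}; (5,5)→{3,5,7}. Safe: 2, 4, 8. Place at column 2.
Row 4: attacked by (1,3)→{3,6}; (2,6)→{4,6,8}; (3,2)→{1,2,3}; (5,5)→{4,5,6}. Safe: 7. Place at column 7.
Row 6: attacked by (1,3)→{3,8}; (2,6)→{2,6}; (3,2)→{2,5}; (4,7)→{5,7}; (5,5)→{4,5,6}. Safe: 1. Place at column 1.
Row 7: attacked by (1,3)→{3}; (2,6)→{1,6}; (3,2)→{2,6}; (4,7)→{4,7}; (5,5)→{3,5,7}; (6,1)→{1,2}. Safe: 8. Place at column 8.
Row 8: attacked by (1,3)→{3}; (2,6)→{6}; (3,2)→{2,7}; (4,7)→{3,7}; (5,5)→{2,5,8}; (6,1)→{1,3}; (7,8)→{7,8}. Safe: 4. Place at column 4.
Columns [3, 6, 2, 7, 5, 1, 8, 4], r−c [-2, -4, 1, -3, 0, 5, -1, 4], r+c [4, 8, 5, 11, 10, 7, 15, 12] are all distinct, so no two queens attack.

(1,3) (2,6) (3,2) (4,7) (5,5) (6,1) (7,8) (8,4)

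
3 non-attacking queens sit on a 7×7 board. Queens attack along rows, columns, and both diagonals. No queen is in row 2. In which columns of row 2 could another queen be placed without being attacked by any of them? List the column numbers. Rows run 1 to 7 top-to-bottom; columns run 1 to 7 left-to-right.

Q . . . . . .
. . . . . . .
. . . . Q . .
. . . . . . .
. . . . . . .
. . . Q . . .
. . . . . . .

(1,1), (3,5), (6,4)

(1,1) attacks row 2 at column 1 and diagonals 2.
(3,5) attacks row 2 at column 5 and diagonals 4, 6.
(6,4) attacks row 2 at column 4.
Attacked columns: {1, 2, 4, 5, 6}. Safe: {3, 7}.

columns 3, 7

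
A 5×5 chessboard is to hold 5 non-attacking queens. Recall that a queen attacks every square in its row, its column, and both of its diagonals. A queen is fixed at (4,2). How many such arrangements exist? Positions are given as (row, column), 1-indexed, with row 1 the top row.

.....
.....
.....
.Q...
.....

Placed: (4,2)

Branch on row 1: col 1 → 1; col 3 → 1; col 4 → 0.
Sum: 1 + 1 + 0 = 2.

2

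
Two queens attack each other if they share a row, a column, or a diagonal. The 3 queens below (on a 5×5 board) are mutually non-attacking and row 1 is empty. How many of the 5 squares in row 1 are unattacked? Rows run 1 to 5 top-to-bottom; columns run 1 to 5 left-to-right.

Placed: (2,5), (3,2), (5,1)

(2,5) attacks row 1 at column 5 and diagonals 4.
(3,2) attacks row 1 at column 2 and diagonals 4.
(5,1) attacks row 1 at column 1 and diagonals 5.
Attacked columns: {1, 2, 4, 5}. Safe: {3}.

1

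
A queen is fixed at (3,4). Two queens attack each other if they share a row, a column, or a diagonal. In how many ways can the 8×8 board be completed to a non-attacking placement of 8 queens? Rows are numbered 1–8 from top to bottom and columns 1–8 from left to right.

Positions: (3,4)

12

Branch on row 1: col 1 → 1; col 3 → 3; col 5 → 6; col 7 → 1; col 8 → 1.
Sum: 1 + 3 + 6 + 1 + 1 = 12.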